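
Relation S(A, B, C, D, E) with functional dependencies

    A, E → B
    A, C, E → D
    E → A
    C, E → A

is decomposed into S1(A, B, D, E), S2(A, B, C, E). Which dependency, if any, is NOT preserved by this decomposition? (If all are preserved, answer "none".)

Check A, C, E → D: no single fragment contains all of {A, C, D, E}, and the restricted closure of {A, C, E} across the fragments never reaches {D}.
A, E → B is preserved.
E → A is preserved.
C, E → A is preserved.

A, C, E → D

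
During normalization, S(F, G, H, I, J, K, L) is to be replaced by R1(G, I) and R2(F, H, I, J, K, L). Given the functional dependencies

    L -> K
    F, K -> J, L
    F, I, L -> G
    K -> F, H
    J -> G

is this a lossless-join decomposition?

Common attributes: R1 ∩ R2 = {I}.
No dependency enlarges {I}, so (I)⁺ = {I}.
The closure contains neither all of R1 = {G, I} nor all of R2 = {F, H, I, J, K, L}, so the common attributes are not a superkey of either fragment. The join is lossy.

No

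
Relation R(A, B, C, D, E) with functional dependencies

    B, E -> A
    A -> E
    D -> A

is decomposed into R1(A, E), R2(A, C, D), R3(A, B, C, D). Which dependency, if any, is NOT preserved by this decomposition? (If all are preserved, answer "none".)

Check B, E → A: no single fragment contains all of {A, B, E}, and the restricted closure of {B, E} across the fragments never reaches {A}.
A → E is preserved.
D → A is preserved.

B, E -> A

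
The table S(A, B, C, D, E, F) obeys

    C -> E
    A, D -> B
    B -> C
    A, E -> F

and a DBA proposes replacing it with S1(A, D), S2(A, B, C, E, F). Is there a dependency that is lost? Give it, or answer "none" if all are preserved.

Check A, D → B: no single fragment contains all of {A, B, D}, and the restricted closure of {A, D} across the fragments never reaches {B}.
C → E is preserved.
B → C is preserved.
A, E → F is preserved.

A, D -> B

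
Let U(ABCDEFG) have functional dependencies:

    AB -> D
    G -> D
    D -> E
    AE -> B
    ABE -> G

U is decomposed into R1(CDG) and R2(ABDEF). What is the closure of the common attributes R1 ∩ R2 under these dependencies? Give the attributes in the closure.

DE

R1 ∩ R2 = {D}.
D → E applies, adding E
Closure: {DE}.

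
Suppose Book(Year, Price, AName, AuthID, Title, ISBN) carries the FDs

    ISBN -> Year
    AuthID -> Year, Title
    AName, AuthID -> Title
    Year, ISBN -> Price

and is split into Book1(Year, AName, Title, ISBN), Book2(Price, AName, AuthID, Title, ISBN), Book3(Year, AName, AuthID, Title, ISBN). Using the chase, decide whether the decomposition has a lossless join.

Chase test. Columns are Year, Price, AName, AuthID, Title, ISBN; row i has aⱼ where attribute j ∈ Booki, else bᵢⱼ.
Initial tableau (one row per fragment):
  row 1: a1 b12 a3 b14 a5 a6
  row 2: b21 a2 a3 a4 a5 a6
  row 3: a1 b32 a3 a4 a5 a6
Rows 1 and 2 agree on ISBN; apply ISBN→Year and equate their Year entries.
Rows 1 and 2 agree on Year, ISBN; apply Year, ISBN→Price and equate their Price entries.
Rows 1 and 3 agree on Year, ISBN; apply Year, ISBN→Price and equate their Price entries.
Row 2 is now all distinguished symbols — the join is lossless.

Yes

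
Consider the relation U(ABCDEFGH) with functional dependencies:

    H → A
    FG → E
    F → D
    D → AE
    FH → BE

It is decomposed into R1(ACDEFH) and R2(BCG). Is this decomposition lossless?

Common attributes: R1 ∩ R2 = {C}.
No dependency enlarges {C}, so (C)⁺ = {C}.
The closure contains neither all of R1 = {ACDEFH} nor all of R2 = {BCG}, so the common attributes are not a superkey of either fragment. The join is lossy.

No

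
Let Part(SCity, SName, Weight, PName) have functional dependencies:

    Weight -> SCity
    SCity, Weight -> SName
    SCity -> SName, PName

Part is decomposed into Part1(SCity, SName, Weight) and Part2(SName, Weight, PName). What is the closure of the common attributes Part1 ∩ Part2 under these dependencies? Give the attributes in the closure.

SCity, SName, Weight, PName

Part1 ∩ Part2 = {SName, Weight}.
Weight → SCity applies, adding SCity
SCity → SName, PName applies, adding PName
Closure: {SCity, SName, Weight, PName}.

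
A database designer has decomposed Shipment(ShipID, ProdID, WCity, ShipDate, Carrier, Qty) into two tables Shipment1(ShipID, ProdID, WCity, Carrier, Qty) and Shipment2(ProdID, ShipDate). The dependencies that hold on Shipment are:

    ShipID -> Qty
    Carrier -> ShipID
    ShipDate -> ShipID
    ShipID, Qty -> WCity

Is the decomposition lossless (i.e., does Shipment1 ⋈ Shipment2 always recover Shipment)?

No

Common attributes: Shipment1 ∩ Shipment2 = {ProdID}.
No dependency enlarges {ProdID}, so (ProdID)⁺ = {ProdID}.
The closure contains neither all of Shipment1 = {ShipID, ProdID, WCity, Carrier, Qty} nor all of Shipment2 = {ProdID, ShipDate}, so the common attributes are not a superkey of either fragment. The join is lossy.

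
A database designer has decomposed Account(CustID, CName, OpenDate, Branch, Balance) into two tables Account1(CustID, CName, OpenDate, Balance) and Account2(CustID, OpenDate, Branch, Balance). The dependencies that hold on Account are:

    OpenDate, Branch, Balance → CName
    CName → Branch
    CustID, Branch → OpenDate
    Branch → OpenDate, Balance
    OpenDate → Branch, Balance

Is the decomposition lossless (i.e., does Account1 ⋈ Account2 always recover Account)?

Common attributes: Account1 ∩ Account2 = {CustID, OpenDate, Balance}.
Closure of {CustID, OpenDate, Balance}: OpenDate → Branch, Balance applies, adding Branch; OpenDate, Branch, Balance → CName applies, adding CName. So (CustID, OpenDate, Balance)⁺ = {CustID, CName, OpenDate, Branch, Balance}.
This closure contains every attribute of Account1, so Account1 ∩ Account2 → Account1. The join is lossless.

Yes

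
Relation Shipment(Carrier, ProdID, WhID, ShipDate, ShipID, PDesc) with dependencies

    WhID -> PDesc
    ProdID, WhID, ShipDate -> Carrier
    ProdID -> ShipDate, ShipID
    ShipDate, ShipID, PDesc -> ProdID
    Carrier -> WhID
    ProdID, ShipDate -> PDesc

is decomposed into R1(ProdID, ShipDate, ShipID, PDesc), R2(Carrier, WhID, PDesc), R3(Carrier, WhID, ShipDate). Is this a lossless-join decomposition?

No

Chase test. Columns are Carrier, ProdID, WhID, ShipDate, ShipID, PDesc; row i has aⱼ where attribute j ∈ Ri, else bᵢⱼ.
Initial tableau (one row per fragment):
  row 1: b11 a2 b13 a4 a5 a6
  row 2: a1 b22 a3 b24 b25 a6
  row 3: a1 b32 a3 a4 b35 b36
Rows 2 and 3 agree on WhID; apply WhID→PDesc and equate their PDesc entries.
No row becomes fully distinguished — the join is lossy.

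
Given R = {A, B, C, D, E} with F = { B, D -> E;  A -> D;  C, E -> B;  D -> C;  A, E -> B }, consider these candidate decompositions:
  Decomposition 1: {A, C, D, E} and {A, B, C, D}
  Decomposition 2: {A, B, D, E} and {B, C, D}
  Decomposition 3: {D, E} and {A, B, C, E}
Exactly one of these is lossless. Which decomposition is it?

Decomposition 2

Decomposition 1: common = {A, C, D}, closure = {A, C, D} → lossy.
Decomposition 2: common = {B, D}, closure = {B, C, D, E} → lossless.
Decomposition 3: common = {E}, closure = {E} → lossy.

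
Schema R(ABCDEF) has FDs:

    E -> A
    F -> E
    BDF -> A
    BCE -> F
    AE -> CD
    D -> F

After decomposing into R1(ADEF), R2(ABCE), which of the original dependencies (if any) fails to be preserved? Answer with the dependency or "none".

none

E → A lies within R1.
F → E lies within R1.
BDF → A: restricted closure across fragments reaches A.
BCE → F: restricted closure across fragments reaches F.
AE → CD: restricted closure across fragments reaches CD.
D → F lies within R1.
Every dependency is enforceable on the fragments, so the decomposition is dependency-preserving.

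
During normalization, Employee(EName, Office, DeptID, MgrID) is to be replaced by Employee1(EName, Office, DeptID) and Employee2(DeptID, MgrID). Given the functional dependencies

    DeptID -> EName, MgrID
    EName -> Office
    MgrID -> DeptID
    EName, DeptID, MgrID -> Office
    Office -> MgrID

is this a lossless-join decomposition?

Yes

Common attributes: Employee1 ∩ Employee2 = {DeptID}.
Closure of {DeptID}: DeptID → EName, MgrID applies, adding EName, MgrID; EName → Office applies, adding Office. So (DeptID)⁺ = {EName, Office, DeptID, MgrID}.
This closure contains every attribute of Employee1, so Employee1 ∩ Employee2 → Employee1. The join is lossless.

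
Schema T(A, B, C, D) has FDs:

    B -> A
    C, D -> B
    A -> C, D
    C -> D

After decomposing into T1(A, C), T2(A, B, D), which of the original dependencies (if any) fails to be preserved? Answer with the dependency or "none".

B → A lies within T2.
C, D → B: restricted closure across fragments reaches B.
A → C, D: restricted closure across fragments reaches C, D.
C → D: restricted closure across fragments reaches D.
Every dependency is enforceable on the fragments, so the decomposition is dependency-preserving.

none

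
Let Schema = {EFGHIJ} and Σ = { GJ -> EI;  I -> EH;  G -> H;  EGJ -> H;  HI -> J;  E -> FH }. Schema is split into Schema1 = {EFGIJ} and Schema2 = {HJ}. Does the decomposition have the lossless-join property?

Common attributes: Schema1 ∩ Schema2 = {J}.
No dependency enlarges {J}, so (J)⁺ = {J}.
The closure contains neither all of Schema1 = {EFGIJ} nor all of Schema2 = {HJ}, so the common attributes are not a superkey of either fragment. The join is lossy.

No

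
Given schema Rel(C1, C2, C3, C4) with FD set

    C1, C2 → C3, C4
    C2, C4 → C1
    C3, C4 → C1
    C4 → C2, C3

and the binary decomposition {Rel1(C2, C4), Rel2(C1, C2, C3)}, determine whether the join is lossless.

No

Common attributes: Rel1 ∩ Rel2 = {C2}.
No dependency enlarges {C2}, so (C2)⁺ = {C2}.
The closure contains neither all of Rel1 = {C2, C4} nor all of Rel2 = {C1, C2, C3}, so the common attributes are not a superkey of either fragment. The join is lossy.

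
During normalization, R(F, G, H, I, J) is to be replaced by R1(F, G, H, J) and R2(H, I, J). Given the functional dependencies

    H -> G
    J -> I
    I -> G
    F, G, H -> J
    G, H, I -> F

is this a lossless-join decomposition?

Common attributes: R1 ∩ R2 = {H, J}.
Closure of {H, J}: H → G applies, adding G; J → I applies, adding I; G, H, I → F applies, adding F. So (H, J)⁺ = {F, G, H, I, J}.
This closure contains every attribute of R1, so R1 ∩ R2 → R1. The join is lossless.

Yes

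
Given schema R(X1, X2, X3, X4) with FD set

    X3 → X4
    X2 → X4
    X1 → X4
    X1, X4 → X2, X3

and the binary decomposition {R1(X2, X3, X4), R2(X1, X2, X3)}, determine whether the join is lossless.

Common attributes: R1 ∩ R2 = {X2, X3}.
Closure of {X2, X3}: X3 → X4 applies, adding X4. So (X2, X3)⁺ = {X2, X3, X4}.
This closure contains every attribute of R1, so R1 ∩ R2 → R1. The join is lossless.

Yes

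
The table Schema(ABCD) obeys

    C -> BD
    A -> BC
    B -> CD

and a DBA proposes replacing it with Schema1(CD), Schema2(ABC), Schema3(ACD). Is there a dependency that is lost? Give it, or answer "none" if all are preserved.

C → BD: restricted closure across fragments reaches BD.
A → BC lies within Schema2.
B → CD: restricted closure across fragments reaches CD.
Every dependency is enforceable on the fragments, so the decomposition is dependency-preserving.

none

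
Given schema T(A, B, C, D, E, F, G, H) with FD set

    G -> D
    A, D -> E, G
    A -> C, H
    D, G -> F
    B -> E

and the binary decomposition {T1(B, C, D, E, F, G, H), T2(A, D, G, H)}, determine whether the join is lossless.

Common attributes: T1 ∩ T2 = {D, G, H}.
Closure of {D, G, H}: D, G → F applies, adding F. So (D, G, H)⁺ = {D, F, G, H}.
The closure contains neither all of T1 = {B, C, D, E, F, G, H} nor all of T2 = {A, D, G, H}, so the common attributes are not a superkey of either fragment. The join is lossy.

No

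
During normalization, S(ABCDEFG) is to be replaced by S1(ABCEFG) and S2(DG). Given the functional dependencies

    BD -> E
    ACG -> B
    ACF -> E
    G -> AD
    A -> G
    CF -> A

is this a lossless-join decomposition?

Common attributes: S1 ∩ S2 = {G}.
Closure of {G}: G → AD applies, adding AD. So (G)⁺ = {ADG}.
This closure contains every attribute of S2, so S1 ∩ S2 → S2. The join is lossless.

Yes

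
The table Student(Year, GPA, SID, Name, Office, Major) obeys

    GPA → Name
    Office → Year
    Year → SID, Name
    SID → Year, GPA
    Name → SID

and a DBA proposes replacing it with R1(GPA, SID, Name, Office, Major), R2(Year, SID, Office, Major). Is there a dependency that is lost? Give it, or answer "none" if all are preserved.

none

GPA → Name lies within R1.
Office → Year lies within R2.
Year → SID, Name: restricted closure across fragments reaches SID, Name.
SID → Year, GPA: restricted closure across fragments reaches Year, GPA.
Name → SID lies within R1.
Every dependency is enforceable on the fragments, so the decomposition is dependency-preserving.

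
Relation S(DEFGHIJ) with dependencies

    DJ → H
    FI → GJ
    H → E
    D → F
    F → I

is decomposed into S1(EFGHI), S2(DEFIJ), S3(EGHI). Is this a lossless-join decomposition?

No

Chase test. Columns are DEFGHIJ; row i has aⱼ where attribute j ∈ Si, else bᵢⱼ.
Initial tableau (one row per fragment):
  row 1: b11 a2 a3 a4 a5 a6 b17
  row 2: a1 a2 a3 b24 b25 a6 a7
  row 3: b31 a2 b33 a4 a5 a6 b37
Rows 1 and 2 agree on FI; apply FI→GJ and equate their GJ entries.
No row becomes fully distinguished — the join is lossy.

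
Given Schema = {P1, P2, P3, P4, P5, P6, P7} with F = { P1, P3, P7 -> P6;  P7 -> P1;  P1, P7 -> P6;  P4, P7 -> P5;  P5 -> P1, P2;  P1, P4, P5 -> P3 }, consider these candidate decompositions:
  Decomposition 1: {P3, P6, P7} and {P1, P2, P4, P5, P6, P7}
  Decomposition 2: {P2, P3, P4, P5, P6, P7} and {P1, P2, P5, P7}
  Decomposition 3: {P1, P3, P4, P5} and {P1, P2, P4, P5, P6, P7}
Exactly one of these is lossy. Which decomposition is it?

Decomposition 1

Decomposition 1: common = {P6, P7}, closure = {P1, P6, P7} → lossy.
Decomposition 2: common = {P2, P5, P7}, closure = {P1, P2, P5, P6, P7} → lossless.
Decomposition 3: common = {P1, P4, P5}, closure = {P1, P2, P3, P4, P5} → lossless.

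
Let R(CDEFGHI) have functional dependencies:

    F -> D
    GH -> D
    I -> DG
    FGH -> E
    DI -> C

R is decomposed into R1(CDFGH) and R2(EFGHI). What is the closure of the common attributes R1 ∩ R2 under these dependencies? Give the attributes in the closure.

R1 ∩ R2 = {FGH}.
F → D applies, adding D
FGH → E applies, adding E
Closure: {DEFGH}.

DEFGH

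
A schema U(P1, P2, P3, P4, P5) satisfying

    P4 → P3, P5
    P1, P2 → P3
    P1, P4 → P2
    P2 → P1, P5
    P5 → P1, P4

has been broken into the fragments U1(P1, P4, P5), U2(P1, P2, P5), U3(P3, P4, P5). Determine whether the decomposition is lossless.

Chase test. Columns are P1, P2, P3, P4, P5; row i has aⱼ where attribute j ∈ Ui, else bᵢⱼ.
Initial tableau (one row per fragment):
  row 1: a1 b12 b13 a4 a5
  row 2: a1 a2 b23 b24 a5
  row 3: b31 b32 a3 a4 a5
Rows 1 and 3 agree on P4; apply P4→P3, P5 and equate their P3, P5 entries.
Rows 1 and 2 agree on P5; apply P5→P1, P4 and equate their P1, P4 entries.
Rows 1 and 3 agree on P5; apply P5→P1, P4 and equate their P1, P4 entries.
Rows 1 and 2 agree on P4; apply P4→P3, P5 and equate their P3, P5 entries.
Rows 1 and 2 agree on P1, P4; apply P1, P4→P2 and equate their P2 entries.
Rows 1 and 3 agree on P1, P4; apply P1, P4→P2 and equate their P2 entries.
Row 1 is now all distinguished symbols — the join is lossless.

Yes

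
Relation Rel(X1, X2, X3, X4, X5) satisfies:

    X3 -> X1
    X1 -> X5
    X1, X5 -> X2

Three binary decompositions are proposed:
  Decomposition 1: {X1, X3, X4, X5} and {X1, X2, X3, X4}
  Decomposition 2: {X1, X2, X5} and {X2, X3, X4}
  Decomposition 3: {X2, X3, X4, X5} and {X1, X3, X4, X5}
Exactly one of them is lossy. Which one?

Decomposition 2

Decomposition 1: common = {X1, X3, X4}, closure = {X1, X2, X3, X4, X5} → lossless.
Decomposition 2: common = {X2}, closure = {X2} → lossy.
Decomposition 3: common = {X3, X4, X5}, closure = {X1, X2, X3, X4, X5} → lossless.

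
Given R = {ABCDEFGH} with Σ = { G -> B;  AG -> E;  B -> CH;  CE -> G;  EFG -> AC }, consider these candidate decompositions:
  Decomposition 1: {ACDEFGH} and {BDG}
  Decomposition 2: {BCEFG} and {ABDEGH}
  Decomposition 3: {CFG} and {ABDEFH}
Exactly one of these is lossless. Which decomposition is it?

Decomposition 1

Decomposition 1: common = {DG}, closure = {BCDGH} → lossless.
Decomposition 2: common = {BEG}, closure = {BCEGH} → lossy.
Decomposition 3: common = {F}, closure = {F} → lossy.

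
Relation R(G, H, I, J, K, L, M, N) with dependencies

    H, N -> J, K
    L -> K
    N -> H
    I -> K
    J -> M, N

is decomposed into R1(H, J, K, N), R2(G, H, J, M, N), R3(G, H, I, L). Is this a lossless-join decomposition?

No

Chase test. Columns are G, H, I, J, K, L, M, N; row i has aⱼ where attribute j ∈ Ri, else bᵢⱼ.
Initial tableau (one row per fragment):
  row 1: b11 a2 b13 a4 a5 b16 b17 a8
  row 2: a1 a2 b23 a4 b25 b26 a7 a8
  row 3: a1 a2 a3 b34 b35 a6 b37 b38
Rows 1 and 2 agree on H, N; apply H, N→J, K and equate their J, K entries.
Rows 1 and 2 agree on J; apply J→M, N and equate their M, N entries.
No row becomes fully distinguished — the join is lossy.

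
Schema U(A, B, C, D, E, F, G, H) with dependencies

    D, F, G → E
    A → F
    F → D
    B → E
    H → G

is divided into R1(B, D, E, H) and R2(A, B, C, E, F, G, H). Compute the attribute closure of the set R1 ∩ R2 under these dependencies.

R1 ∩ R2 = {B, E, H}.
H → G applies, adding G
Closure: {B, E, G, H}.

B, E, G, H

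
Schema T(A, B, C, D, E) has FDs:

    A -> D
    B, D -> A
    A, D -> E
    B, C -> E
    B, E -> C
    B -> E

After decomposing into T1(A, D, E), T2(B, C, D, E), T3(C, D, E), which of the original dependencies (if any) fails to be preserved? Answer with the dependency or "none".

B, D -> A

Check B, D → A: no single fragment contains all of {A, B, D}, and the restricted closure of {B, D} across the fragments never reaches {A}.
A → D is preserved.
A, D → E is preserved.
B, C → E is preserved.
B, E → C is preserved.
B → E is preserved.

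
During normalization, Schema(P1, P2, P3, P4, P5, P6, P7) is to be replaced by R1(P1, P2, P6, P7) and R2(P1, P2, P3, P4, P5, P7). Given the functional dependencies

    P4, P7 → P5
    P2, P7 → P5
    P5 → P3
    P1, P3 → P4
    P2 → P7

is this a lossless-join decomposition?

Yes

Common attributes: R1 ∩ R2 = {P1, P2, P7}.
Closure of {P1, P2, P7}: P2, P7 → P5 applies, adding P5; P5 → P3 applies, adding P3; P1, P3 → P4 applies, adding P4. So (P1, P2, P7)⁺ = {P1, P2, P3, P4, P5, P7}.
This closure contains every attribute of R2, so R1 ∩ R2 → R2. The join is lossless.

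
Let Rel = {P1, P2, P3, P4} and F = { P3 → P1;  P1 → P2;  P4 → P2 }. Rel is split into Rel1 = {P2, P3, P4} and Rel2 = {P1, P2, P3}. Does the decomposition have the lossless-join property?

Common attributes: Rel1 ∩ Rel2 = {P2, P3}.
Closure of {P2, P3}: P3 → P1 applies, adding P1. So (P2, P3)⁺ = {P1, P2, P3}.
This closure contains every attribute of Rel2, so Rel1 ∩ Rel2 → Rel2. The join is lossless.

Yes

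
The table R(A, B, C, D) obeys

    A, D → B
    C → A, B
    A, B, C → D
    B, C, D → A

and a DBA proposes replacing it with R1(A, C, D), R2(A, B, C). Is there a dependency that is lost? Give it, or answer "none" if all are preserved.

A, D → B

Check A, D → B: no single fragment contains all of {A, B, D}, and the restricted closure of {A, D} across the fragments never reaches {B}.
C → A, B is preserved.
A, B, C → D is preserved.
B, C, D → A is preserved.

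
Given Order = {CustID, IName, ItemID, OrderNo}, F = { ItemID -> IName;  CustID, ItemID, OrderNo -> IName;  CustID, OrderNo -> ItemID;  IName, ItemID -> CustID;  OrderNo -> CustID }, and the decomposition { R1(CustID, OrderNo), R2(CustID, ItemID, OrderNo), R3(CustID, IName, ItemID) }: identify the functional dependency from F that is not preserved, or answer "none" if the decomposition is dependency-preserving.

ItemID → IName lies within R3.
CustID, ItemID, OrderNo → IName: restricted closure across fragments reaches IName.
CustID, OrderNo → ItemID lies within R2.
IName, ItemID → CustID lies within R3.
OrderNo → CustID lies within R1.
Every dependency is enforceable on the fragments, so the decomposition is dependency-preserving.

none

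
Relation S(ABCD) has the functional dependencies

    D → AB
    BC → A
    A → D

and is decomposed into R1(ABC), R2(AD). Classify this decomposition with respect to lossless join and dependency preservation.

Lossless test: (A)⁺ = {ABD}, which contains all of one fragment — lossless.
Dependency preservation: D → AB is not contained in any single fragment, but the restricted closure of its left-hand side across the fragments still reaches the right-hand side; the remaining FDs each lie inside some fragment. All dependencies are preserved.

lossless and dependency-preserving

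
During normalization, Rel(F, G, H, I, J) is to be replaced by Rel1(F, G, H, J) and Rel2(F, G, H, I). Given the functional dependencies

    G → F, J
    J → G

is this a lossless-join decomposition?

Common attributes: Rel1 ∩ Rel2 = {F, G, H}.
Closure of {F, G, H}: G → F, J applies, adding J. So (F, G, H)⁺ = {F, G, H, J}.
This closure contains every attribute of Rel1, so Rel1 ∩ Rel2 → Rel1. The join is lossless.

Yes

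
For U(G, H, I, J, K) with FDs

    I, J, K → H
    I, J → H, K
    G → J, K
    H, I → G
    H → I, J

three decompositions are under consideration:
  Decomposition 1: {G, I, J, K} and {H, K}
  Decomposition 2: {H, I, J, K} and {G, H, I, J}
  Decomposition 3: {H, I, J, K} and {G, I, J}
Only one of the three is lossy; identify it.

Decomposition 1

Decomposition 1: common = {K}, closure = {K} → lossy.
Decomposition 2: common = {H, I, J}, closure = {G, H, I, J, K} → lossless.
Decomposition 3: common = {I, J}, closure = {G, H, I, J, K} → lossless.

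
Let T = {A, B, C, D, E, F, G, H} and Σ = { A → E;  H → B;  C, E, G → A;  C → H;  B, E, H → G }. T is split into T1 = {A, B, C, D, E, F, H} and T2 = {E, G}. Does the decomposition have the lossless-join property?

Common attributes: T1 ∩ T2 = {E}.
No dependency enlarges {E}, so (E)⁺ = {E}.
The closure contains neither all of T1 = {A, B, C, D, E, F, H} nor all of T2 = {E, G}, so the common attributes are not a superkey of either fragment. The join is lossy.

No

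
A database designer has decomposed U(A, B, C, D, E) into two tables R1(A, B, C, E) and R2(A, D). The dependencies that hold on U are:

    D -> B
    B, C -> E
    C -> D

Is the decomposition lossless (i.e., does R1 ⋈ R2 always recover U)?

No

Common attributes: R1 ∩ R2 = {A}.
No dependency enlarges {A}, so (A)⁺ = {A}.
The closure contains neither all of R1 = {A, B, C, E} nor all of R2 = {A, D}, so the common attributes are not a superkey of either fragment. The join is lossy.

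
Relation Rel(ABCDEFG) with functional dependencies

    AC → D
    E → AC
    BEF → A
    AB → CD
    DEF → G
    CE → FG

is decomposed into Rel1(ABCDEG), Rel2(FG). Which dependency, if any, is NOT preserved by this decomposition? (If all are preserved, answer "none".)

CE → FG

Check CE → FG: no single fragment contains all of {CEFG}, and the restricted closure of {CE} across the fragments never reaches {FG}.
AC → D is preserved.
E → AC is preserved.
BEF → A is preserved.
AB → CD is preserved.
DEF → G is preserved.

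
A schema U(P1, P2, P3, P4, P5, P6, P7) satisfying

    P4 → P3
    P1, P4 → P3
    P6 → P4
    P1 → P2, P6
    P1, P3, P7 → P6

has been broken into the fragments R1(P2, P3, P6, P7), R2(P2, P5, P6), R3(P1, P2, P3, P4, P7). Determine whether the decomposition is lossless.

Chase test. Columns are P1, P2, P3, P4, P5, P6, P7; row i has aⱼ where attribute j ∈ Ri, else bᵢⱼ.
Initial tableau (one row per fragment):
  row 1: b11 a2 a3 b14 b15 a6 a7
  row 2: b21 a2 b23 b24 a5 a6 b27
  row 3: a1 a2 a3 a4 b35 b36 a7
Rows 1 and 2 agree on P6; apply P6→P4 and equate their P4 entries.
Rows 1 and 2 agree on P4; apply P4→P3 and equate their P3 entries.
No row becomes fully distinguished — the join is lossy.

No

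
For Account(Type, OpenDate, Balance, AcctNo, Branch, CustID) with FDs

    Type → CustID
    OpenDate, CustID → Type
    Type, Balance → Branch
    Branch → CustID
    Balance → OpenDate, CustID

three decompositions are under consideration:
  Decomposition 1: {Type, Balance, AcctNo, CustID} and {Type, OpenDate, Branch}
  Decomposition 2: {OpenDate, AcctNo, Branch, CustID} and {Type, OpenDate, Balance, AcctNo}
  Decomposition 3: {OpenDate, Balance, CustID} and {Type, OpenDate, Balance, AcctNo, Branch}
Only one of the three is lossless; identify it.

Decomposition 3

Decomposition 1: common = {Type}, closure = {Type, CustID} → lossy.
Decomposition 2: common = {OpenDate, AcctNo}, closure = {OpenDate, AcctNo} → lossy.
Decomposition 3: common = {OpenDate, Balance}, closure = {Type, OpenDate, Balance, Branch, CustID} → lossless.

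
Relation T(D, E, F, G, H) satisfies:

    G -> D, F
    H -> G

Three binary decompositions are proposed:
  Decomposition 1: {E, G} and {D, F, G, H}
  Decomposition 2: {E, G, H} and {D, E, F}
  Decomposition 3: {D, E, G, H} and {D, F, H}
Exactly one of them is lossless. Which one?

Decomposition 1: common = {G}, closure = {D, F, G} → lossy.
Decomposition 2: common = {E}, closure = {E} → lossy.
Decomposition 3: common = {D, H}, closure = {D, F, G, H} → lossless.

Decomposition 3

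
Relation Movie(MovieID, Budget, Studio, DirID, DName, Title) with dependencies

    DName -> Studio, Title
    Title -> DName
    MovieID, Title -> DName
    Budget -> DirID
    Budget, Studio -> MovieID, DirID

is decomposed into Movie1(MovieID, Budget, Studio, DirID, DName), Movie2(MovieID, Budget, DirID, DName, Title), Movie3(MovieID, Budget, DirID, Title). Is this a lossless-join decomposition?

Chase test. Columns are MovieID, Budget, Studio, DirID, DName, Title; row i has aⱼ where attribute j ∈ Moviei, else bᵢⱼ.
Initial tableau (one row per fragment):
  row 1: a1 a2 a3 a4 a5 b16
  row 2: a1 a2 b23 a4 a5 a6
  row 3: a1 a2 b33 a4 b35 a6
Rows 1 and 2 agree on DName; apply DName→Studio, Title and equate their Studio, Title entries.
Rows 1 and 3 agree on Title; apply Title→DName and equate their DName entries.
Rows 1 and 3 agree on DName; apply DName→Studio, Title and equate their Studio, Title entries.
Row 1 is now all distinguished symbols — the join is lossless.

Yes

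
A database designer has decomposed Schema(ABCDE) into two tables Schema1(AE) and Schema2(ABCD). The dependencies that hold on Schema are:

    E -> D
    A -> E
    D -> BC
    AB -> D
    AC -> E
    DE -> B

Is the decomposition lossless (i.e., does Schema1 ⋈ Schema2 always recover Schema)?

Common attributes: Schema1 ∩ Schema2 = {A}.
Closure of {A}: A → E applies, adding E; E → D applies, adding D; D → BC applies, adding BC. So (A)⁺ = {ABCDE}.
This closure contains every attribute of Schema1, so Schema1 ∩ Schema2 → Schema1. The join is lossless.

Yes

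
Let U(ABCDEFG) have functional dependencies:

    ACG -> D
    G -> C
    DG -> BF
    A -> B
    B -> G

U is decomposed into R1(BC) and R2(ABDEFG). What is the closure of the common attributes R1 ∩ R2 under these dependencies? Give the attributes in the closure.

R1 ∩ R2 = {B}.
B → G applies, adding G
G → C applies, adding C
Closure: {BCG}.

BCG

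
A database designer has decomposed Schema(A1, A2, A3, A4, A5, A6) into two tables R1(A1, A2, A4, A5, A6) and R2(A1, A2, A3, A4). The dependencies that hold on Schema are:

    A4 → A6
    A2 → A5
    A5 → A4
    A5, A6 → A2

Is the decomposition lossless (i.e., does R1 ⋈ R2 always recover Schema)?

Common attributes: R1 ∩ R2 = {A1, A2, A4}.
Closure of {A1, A2, A4}: A4 → A6 applies, adding A6; A2 → A5 applies, adding A5. So (A1, A2, A4)⁺ = {A1, A2, A4, A5, A6}.
This closure contains every attribute of R1, so R1 ∩ R2 → R1. The join is lossless.

Yes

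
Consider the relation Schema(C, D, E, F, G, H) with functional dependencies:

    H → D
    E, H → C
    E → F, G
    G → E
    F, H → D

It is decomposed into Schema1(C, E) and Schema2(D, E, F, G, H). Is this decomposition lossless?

No

Common attributes: Schema1 ∩ Schema2 = {E}.
Closure of {E}: E → F, G applies, adding F, G. So (E)⁺ = {E, F, G}.
The closure contains neither all of Schema1 = {C, E} nor all of Schema2 = {D, E, F, G, H}, so the common attributes are not a superkey of either fragment. The join is lossy.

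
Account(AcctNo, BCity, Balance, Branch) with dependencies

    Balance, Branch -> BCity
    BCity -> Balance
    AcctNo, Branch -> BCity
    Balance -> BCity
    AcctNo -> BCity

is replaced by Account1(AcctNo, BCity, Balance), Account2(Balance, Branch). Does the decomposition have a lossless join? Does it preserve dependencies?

Lossless test: (Balance)⁺ = {BCity, Balance}, which is a superkey of neither fragment — lossy.
Dependency preservation: Balance, Branch → BCity; AcctNo, Branch → BCity are not contained in any single fragment, but the restricted closure of each left-hand side across the fragments still reaches the right-hand side; the remaining FDs each lie inside some fragment. All dependencies are preserved.

lossy but dependency-preserving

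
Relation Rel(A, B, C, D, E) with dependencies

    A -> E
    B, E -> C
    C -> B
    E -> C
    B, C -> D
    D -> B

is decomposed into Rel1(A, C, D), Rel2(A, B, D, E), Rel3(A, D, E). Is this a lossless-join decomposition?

Yes

Chase test. Columns are A, B, C, D, E; row i has aⱼ where attribute j ∈ Reli, else bᵢⱼ.
Initial tableau (one row per fragment):
  row 1: a1 b12 a3 a4 b15
  row 2: a1 a2 b23 a4 a5
  row 3: a1 b32 b33 a4 a5
Rows 1 and 2 agree on A; apply A→E and equate their E entries.
Rows 1 and 2 agree on E; apply E→C and equate their C entries.
Rows 1 and 3 agree on E; apply E→C and equate their C entries.
Rows 1 and 2 agree on D; apply D→B and equate their B entries.
Rows 1 and 3 agree on D; apply D→B and equate their B entries.
Row 1 is now all distinguished symbols — the join is lossless.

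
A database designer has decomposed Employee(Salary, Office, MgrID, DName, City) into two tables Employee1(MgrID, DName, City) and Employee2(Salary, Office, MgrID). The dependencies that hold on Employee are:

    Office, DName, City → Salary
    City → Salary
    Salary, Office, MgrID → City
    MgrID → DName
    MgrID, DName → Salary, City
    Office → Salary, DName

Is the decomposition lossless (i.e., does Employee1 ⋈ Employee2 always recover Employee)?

Yes

Common attributes: Employee1 ∩ Employee2 = {MgrID}.
Closure of {MgrID}: MgrID → DName applies, adding DName; MgrID, DName → Salary, City applies, adding Salary, City. So (MgrID)⁺ = {Salary, MgrID, DName, City}.
This closure contains every attribute of Employee1, so Employee1 ∩ Employee2 → Employee1. The join is lossless.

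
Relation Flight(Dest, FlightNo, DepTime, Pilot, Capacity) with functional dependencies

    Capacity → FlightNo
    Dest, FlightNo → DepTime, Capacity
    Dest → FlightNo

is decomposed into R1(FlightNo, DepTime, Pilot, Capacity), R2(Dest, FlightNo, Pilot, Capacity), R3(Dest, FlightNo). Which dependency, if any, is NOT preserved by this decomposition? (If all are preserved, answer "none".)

Dest, FlightNo → DepTime, Capacity

Check Dest, FlightNo → DepTime, Capacity: no single fragment contains all of {Dest, FlightNo, DepTime, Capacity}, and the restricted closure of {Dest, FlightNo} across the fragments never reaches {DepTime, Capacity}.
Capacity → FlightNo is preserved.
Dest → FlightNo is preserved.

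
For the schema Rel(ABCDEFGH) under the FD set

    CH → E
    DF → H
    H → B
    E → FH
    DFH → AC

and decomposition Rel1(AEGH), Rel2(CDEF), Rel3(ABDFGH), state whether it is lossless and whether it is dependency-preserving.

lossless but not dependency-preserving

Lossless test (chase): Rows 2 and 3 agree on DF; apply DF→H and equate their H entries. Rows 1 and 2 agree on H; apply H→B and equate their B entries. Rows 1 and 3 agree on H; apply H→B and equate their B entries. Rows 1 and 2 agree on E; apply E→FH and equate their FH entries. Rows 2 and 3 agree on DFH; apply DFH→AC and equate their AC entries. Rows 2 and 3 agree on CH; apply CH→E and equate their E entries. Row 3 is now all distinguished symbols — the join is lossless.
Dependency preservation: the restricted closure of {CH} across the fragments never reaches {E}, so CH → E cannot be enforced without a join — not preserved.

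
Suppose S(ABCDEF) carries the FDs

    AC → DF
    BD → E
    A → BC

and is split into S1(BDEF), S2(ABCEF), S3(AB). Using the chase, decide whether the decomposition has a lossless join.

Chase test. Columns are ABCDEF; row i has aⱼ where attribute j ∈ Si, else bᵢⱼ.
Initial tableau (one row per fragment):
  row 1: b11 a2 b13 a4 a5 a6
  row 2: a1 a2 a3 b24 a5 a6
  row 3: a1 a2 b33 b34 b35 b36
Rows 2 and 3 agree on A; apply A→BC and equate their BC entries.
Rows 2 and 3 agree on AC; apply AC→DF and equate their DF entries.
Rows 2 and 3 agree on BD; apply BD→E and equate their E entries.
No row becomes fully distinguished — the join is lossy.

No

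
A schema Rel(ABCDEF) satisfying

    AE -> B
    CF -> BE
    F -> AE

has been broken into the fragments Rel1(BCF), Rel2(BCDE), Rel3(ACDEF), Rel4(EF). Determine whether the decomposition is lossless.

Yes

Chase test. Columns are ABCDEF; row i has aⱼ where attribute j ∈ Reli, else bᵢⱼ.
Initial tableau (one row per fragment):
  row 1: b11 a2 a3 b14 b15 a6
  row 2: b21 a2 a3 a4 a5 b26
  row 3: a1 b32 a3 a4 a5 a6
  row 4: b41 b42 b43 b44 a5 a6
Rows 1 and 3 agree on CF; apply CF→BE and equate their BE entries.
Rows 1 and 3 agree on F; apply F→AE and equate their AE entries.
Rows 1 and 4 agree on F; apply F→AE and equate their AE entries.
Rows 1 and 4 agree on AE; apply AE→B and equate their B entries.
Row 3 is now all distinguished symbols — the join is lossless.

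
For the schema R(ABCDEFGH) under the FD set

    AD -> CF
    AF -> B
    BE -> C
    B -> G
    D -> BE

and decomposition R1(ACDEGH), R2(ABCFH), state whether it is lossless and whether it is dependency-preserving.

lossy and not dependency-preserving

Lossless test: (ACH)⁺ = {ACH}, which is a superkey of neither fragment — lossy.
Dependency preservation: the restricted closure of {AD} across the fragments never reaches {CF}, so AD → CF cannot be enforced without a join — not preserved.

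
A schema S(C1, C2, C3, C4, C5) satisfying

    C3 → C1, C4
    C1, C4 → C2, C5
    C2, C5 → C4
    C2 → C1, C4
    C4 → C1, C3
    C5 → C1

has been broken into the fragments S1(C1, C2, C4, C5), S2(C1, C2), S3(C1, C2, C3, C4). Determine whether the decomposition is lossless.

Chase test. Columns are C1, C2, C3, C4, C5; row i has aⱼ where attribute j ∈ Si, else bᵢⱼ.
Initial tableau (one row per fragment):
  row 1: a1 a2 b13 a4 a5
  row 2: a1 a2 b23 b24 b25
  row 3: a1 a2 a3 a4 b35
Rows 1 and 3 agree on C1, C4; apply C1, C4→C2, C5 and equate their C2, C5 entries.
Rows 1 and 2 agree on C2; apply C2→C1, C4 and equate their C1, C4 entries.
Rows 1 and 2 agree on C4; apply C4→C1, C3 and equate their C1, C3 entries.
Rows 1 and 3 agree on C4; apply C4→C1, C3 and equate their C1, C3 entries.
Rows 1 and 2 agree on C1, C4; apply C1, C4→C2, C5 and equate their C2, C5 entries.
Row 1 is now all distinguished symbols — the join is lossless.

Yes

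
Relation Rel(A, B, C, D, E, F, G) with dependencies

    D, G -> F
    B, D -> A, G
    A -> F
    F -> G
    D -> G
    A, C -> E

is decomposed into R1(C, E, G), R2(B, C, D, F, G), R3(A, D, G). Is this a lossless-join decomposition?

No

Chase test. Columns are A, B, C, D, E, F, G; row i has aⱼ where attribute j ∈ Ri, else bᵢⱼ.
Initial tableau (one row per fragment):
  row 1: b11 b12 a3 b14 a5 b16 a7
  row 2: b21 a2 a3 a4 b25 a6 a7
  row 3: a1 b32 b33 a4 b35 b36 a7
Rows 2 and 3 agree on D, G; apply D, G→F and equate their F entries.
No row becomes fully distinguished — the join is lossy.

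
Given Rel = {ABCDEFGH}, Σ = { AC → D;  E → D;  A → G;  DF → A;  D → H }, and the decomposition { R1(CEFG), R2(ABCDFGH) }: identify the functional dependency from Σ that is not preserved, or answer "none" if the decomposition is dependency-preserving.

Check E → D: no single fragment contains all of {DE}, and the restricted closure of {E} across the fragments never reaches {D}.
AC → D is preserved.
A → G is preserved.
DF → A is preserved.
D → H is preserved.

E → D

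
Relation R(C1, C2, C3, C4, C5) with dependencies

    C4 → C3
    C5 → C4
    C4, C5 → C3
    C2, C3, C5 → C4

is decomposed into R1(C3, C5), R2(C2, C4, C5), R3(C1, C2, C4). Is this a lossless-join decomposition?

Chase test. Columns are C1, C2, C3, C4, C5; row i has aⱼ where attribute j ∈ Ri, else bᵢⱼ.
Initial tableau (one row per fragment):
  row 1: b11 b12 a3 b14 a5
  row 2: b21 a2 b23 a4 a5
  row 3: a1 a2 b33 a4 b35
Rows 2 and 3 agree on C4; apply C4→C3 and equate their C3 entries.
Rows 1 and 2 agree on C5; apply C5→C4 and equate their C4 entries.
Rows 1 and 2 agree on C4, C5; apply C4, C5→C3 and equate their C3 entries.
No row becomes fully distinguished — the join is lossy.

No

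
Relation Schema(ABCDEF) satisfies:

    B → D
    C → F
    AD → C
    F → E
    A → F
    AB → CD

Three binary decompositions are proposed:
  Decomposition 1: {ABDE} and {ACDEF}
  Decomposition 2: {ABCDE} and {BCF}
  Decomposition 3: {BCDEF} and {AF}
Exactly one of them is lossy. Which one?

Decomposition 1: common = {ADE}, closure = {ACDEF} → lossless.
Decomposition 2: common = {BC}, closure = {BCDEF} → lossless.
Decomposition 3: common = {F}, closure = {EF} → lossy.

Decomposition 3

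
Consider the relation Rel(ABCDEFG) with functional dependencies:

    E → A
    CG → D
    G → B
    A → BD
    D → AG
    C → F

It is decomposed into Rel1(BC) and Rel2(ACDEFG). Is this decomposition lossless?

Common attributes: Rel1 ∩ Rel2 = {C}.
Closure of {C}: C → F applies, adding F. So (C)⁺ = {CF}.
The closure contains neither all of Rel1 = {BC} nor all of Rel2 = {ACDEFG}, so the common attributes are not a superkey of either fragment. The join is lossy.

No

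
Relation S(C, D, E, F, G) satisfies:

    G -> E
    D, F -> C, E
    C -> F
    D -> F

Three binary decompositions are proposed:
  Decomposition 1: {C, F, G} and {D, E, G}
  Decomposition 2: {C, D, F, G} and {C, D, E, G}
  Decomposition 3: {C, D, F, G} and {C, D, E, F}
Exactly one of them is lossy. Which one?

Decomposition 1

Decomposition 1: common = {G}, closure = {E, G} → lossy.
Decomposition 2: common = {C, D, G}, closure = {C, D, E, F, G} → lossless.
Decomposition 3: common = {C, D, F}, closure = {C, D, E, F} → lossless.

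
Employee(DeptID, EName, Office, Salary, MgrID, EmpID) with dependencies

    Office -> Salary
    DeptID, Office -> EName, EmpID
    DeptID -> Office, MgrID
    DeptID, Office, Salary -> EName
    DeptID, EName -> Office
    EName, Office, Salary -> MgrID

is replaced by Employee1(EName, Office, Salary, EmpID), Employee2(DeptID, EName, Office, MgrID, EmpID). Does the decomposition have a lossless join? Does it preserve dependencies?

Lossless test: (EName, Office, EmpID)⁺ = {EName, Office, Salary, MgrID, EmpID}, which contains all of one fragment — lossless.
Dependency preservation: DeptID, Office, Salary → EName; EName, Office, Salary → MgrID are not contained in any single fragment, but the restricted closure of each left-hand side across the fragments still reaches the right-hand side; the remaining FDs each lie inside some fragment. All dependencies are preserved.

lossless and dependency-preserving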